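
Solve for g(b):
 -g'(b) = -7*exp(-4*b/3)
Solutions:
 g(b) = C1 - 21*exp(-4*b/3)/4


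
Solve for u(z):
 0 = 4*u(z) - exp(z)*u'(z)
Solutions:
 u(z) = C1*exp(-4*exp(-z))


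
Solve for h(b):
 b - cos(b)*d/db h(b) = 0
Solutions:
 h(b) = C1 + Integral(b/cos(b), b)


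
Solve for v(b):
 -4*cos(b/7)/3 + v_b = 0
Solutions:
 v(b) = C1 + 28*sin(b/7)/3


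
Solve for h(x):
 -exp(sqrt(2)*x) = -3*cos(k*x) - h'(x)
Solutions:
 h(x) = C1 + sqrt(2)*exp(sqrt(2)*x)/2 - 3*sin(k*x)/k


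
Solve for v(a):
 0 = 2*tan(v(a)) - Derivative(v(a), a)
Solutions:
 v(a) = pi - asin(C1*exp(2*a))
 v(a) = asin(C1*exp(2*a))


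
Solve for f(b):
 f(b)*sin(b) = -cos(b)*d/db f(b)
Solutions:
 f(b) = C1*cos(b)


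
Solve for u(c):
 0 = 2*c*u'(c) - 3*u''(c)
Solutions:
 u(c) = C1 + C2*erfi(sqrt(3)*c/3)


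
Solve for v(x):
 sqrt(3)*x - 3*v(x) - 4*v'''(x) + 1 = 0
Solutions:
 v(x) = C3*exp(-6^(1/3)*x/2) + sqrt(3)*x/3 + (C1*sin(2^(1/3)*3^(5/6)*x/4) + C2*cos(2^(1/3)*3^(5/6)*x/4))*exp(6^(1/3)*x/4) + 1/3


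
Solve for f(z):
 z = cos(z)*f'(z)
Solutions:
 f(z) = C1 + Integral(z/cos(z), z)


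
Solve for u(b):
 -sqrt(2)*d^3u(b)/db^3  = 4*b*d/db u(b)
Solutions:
 u(b) = C1 + Integral(C2*airyai(-sqrt(2)*b) + C3*airybi(-sqrt(2)*b), b)


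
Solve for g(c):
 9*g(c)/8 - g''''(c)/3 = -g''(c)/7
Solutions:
 g(c) = C1*exp(-sqrt(21)*c*sqrt(2 + sqrt(298))/14) + C2*exp(sqrt(21)*c*sqrt(2 + sqrt(298))/14) + C3*sin(sqrt(21)*c*sqrt(-2 + sqrt(298))/14) + C4*cos(sqrt(21)*c*sqrt(-2 + sqrt(298))/14)


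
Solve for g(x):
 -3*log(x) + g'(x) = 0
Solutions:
 g(x) = C1 + 3*x*log(x) - 3*x


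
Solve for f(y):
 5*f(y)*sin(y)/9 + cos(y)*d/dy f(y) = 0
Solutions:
 f(y) = C1*cos(y)^(5/9)


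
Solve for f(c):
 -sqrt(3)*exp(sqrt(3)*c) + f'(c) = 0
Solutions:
 f(c) = C1 + exp(sqrt(3)*c)


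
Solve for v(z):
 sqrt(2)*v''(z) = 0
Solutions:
 v(z) = C1 + C2*z


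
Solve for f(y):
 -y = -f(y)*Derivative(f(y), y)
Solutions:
 f(y) = -sqrt(C1 + y^2)
 f(y) = sqrt(C1 + y^2)


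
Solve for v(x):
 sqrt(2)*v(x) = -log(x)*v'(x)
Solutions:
 v(x) = C1*exp(-sqrt(2)*li(x))


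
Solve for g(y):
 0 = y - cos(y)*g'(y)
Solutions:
 g(y) = C1 + Integral(y/cos(y), y)


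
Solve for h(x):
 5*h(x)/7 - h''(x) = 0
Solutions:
 h(x) = C1*exp(-sqrt(35)*x/7) + C2*exp(sqrt(35)*x/7)


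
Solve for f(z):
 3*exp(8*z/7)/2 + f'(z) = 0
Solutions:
 f(z) = C1 - 21*exp(8*z/7)/16


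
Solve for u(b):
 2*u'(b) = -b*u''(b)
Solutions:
 u(b) = C1 + C2/b


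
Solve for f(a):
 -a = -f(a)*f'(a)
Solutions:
 f(a) = -sqrt(C1 + a^2)
 f(a) = sqrt(C1 + a^2)


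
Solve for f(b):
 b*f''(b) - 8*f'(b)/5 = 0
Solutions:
 f(b) = C1 + C2*b^(13/5)


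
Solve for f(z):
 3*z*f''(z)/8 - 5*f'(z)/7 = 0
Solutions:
 f(z) = C1 + C2*z^(61/21)


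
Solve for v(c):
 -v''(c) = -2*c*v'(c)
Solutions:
 v(c) = C1 + C2*erfi(c)


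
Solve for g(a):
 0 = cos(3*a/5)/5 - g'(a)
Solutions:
 g(a) = C1 + sin(3*a/5)/3


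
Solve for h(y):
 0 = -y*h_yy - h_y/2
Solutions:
 h(y) = C1 + C2*sqrt(y)


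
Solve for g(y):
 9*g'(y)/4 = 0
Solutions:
 g(y) = C1


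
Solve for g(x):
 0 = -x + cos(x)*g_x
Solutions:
 g(x) = C1 + Integral(x/cos(x), x)


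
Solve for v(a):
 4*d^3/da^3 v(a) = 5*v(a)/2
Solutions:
 v(a) = C3*exp(5^(1/3)*a/2) + (C1*sin(sqrt(3)*5^(1/3)*a/4) + C2*cos(sqrt(3)*5^(1/3)*a/4))*exp(-5^(1/3)*a/4)


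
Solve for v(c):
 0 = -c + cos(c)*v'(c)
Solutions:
 v(c) = C1 + Integral(c/cos(c), c)


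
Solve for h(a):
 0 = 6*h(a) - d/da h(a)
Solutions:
 h(a) = C1*exp(6*a)


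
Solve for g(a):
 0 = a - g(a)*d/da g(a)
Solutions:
 g(a) = -sqrt(C1 + a^2)
 g(a) = sqrt(C1 + a^2)


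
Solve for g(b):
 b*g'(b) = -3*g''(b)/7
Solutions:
 g(b) = C1 + C2*erf(sqrt(42)*b/6)


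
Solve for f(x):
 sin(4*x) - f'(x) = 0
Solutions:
 f(x) = C1 - cos(4*x)/4


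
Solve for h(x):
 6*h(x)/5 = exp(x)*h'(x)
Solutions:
 h(x) = C1*exp(-6*exp(-x)/5)


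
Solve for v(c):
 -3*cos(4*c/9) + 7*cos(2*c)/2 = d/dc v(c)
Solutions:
 v(c) = C1 - 27*sin(4*c/9)/4 + 7*sin(2*c)/4


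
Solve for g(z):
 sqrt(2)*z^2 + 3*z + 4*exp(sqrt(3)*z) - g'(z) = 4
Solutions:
 g(z) = C1 + sqrt(2)*z^3/3 + 3*z^2/2 - 4*z + 4*sqrt(3)*exp(sqrt(3)*z)/3


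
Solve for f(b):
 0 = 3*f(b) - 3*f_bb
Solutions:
 f(b) = C1*exp(-b) + C2*exp(b)


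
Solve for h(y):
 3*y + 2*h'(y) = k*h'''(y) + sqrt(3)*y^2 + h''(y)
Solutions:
 h(y) = C1 + C2*exp(y*(sqrt(8*k + 1) - 1)/(2*k)) + C3*exp(-y*(sqrt(8*k + 1) + 1)/(2*k)) + sqrt(3)*k*y/2 + sqrt(3)*y^3/6 - 3*y^2/4 + sqrt(3)*y^2/4 - 3*y/4 + sqrt(3)*y/4


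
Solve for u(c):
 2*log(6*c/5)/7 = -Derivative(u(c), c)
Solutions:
 u(c) = C1 - 2*c*log(c)/7 - 2*c*log(6)/7 + 2*c/7 + 2*c*log(5)/7


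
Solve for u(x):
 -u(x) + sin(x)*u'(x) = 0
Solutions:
 u(x) = C1*sqrt(cos(x) - 1)/sqrt(cos(x) + 1)


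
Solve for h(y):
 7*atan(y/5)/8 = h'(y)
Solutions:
 h(y) = C1 + 7*y*atan(y/5)/8 - 35*log(y^2 + 25)/16


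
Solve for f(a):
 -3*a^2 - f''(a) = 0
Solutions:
 f(a) = C1 + C2*a - a^4/4


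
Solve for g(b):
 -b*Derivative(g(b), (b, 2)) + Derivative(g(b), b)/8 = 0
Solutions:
 g(b) = C1 + C2*b^(9/8)


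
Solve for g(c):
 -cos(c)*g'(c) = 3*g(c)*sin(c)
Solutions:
 g(c) = C1*cos(c)^3


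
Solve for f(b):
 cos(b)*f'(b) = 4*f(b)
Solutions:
 f(b) = C1*(sin(b)^2 + 2*sin(b) + 1)/(sin(b)^2 - 2*sin(b) + 1)


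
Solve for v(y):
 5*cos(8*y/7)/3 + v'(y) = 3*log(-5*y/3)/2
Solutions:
 v(y) = C1 + 3*y*log(-y)/2 - 2*y*log(3) - 3*y/2 + y*log(15)/2 + y*log(5) - 35*sin(8*y/7)/24


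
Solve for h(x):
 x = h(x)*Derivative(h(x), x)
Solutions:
 h(x) = -sqrt(C1 + x^2)
 h(x) = sqrt(C1 + x^2)


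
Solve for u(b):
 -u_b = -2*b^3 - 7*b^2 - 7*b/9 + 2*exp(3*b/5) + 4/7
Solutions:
 u(b) = C1 + b^4/2 + 7*b^3/3 + 7*b^2/18 - 4*b/7 - 10*exp(3*b/5)/3


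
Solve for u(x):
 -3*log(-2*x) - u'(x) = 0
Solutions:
 u(x) = C1 - 3*x*log(-x) + 3*x*(1 - log(2))


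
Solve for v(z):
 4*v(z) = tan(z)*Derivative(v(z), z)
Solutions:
 v(z) = C1*sin(z)^4


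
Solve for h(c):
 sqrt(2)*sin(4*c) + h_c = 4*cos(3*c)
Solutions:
 h(c) = C1 + 4*sin(3*c)/3 + sqrt(2)*cos(4*c)/4


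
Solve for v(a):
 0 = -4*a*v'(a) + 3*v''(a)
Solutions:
 v(a) = C1 + C2*erfi(sqrt(6)*a/3)


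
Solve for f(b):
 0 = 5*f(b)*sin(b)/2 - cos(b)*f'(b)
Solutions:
 f(b) = C1/cos(b)^(5/2)


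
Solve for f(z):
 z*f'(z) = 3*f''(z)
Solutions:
 f(z) = C1 + C2*erfi(sqrt(6)*z/6)


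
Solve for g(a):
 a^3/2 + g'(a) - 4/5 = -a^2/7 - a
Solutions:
 g(a) = C1 - a^4/8 - a^3/21 - a^2/2 + 4*a/5


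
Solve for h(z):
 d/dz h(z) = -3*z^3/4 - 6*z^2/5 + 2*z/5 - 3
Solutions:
 h(z) = C1 - 3*z^4/16 - 2*z^3/5 + z^2/5 - 3*z


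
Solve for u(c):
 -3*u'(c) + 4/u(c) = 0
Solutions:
 u(c) = -sqrt(C1 + 24*c)/3
 u(c) = sqrt(C1 + 24*c)/3


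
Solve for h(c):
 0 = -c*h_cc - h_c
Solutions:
 h(c) = C1 + C2*log(c)


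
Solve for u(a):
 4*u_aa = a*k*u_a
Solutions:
 u(a) = Piecewise((-sqrt(2)*sqrt(pi)*C1*erf(sqrt(2)*a*sqrt(-k)/4)/sqrt(-k) - C2, (k > 0) | (k < 0)), (-C1*a - C2, True))


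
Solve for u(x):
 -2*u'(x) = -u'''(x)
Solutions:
 u(x) = C1 + C2*exp(-sqrt(2)*x) + C3*exp(sqrt(2)*x)


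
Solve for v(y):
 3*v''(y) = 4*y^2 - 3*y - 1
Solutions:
 v(y) = C1 + C2*y + y^4/9 - y^3/6 - y^2/6


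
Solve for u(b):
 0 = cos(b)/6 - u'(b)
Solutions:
 u(b) = C1 + sin(b)/6


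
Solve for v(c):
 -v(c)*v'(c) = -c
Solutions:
 v(c) = -sqrt(C1 + c^2)
 v(c) = sqrt(C1 + c^2)


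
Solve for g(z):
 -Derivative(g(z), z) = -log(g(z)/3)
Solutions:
 Integral(1/(-log(_y) + log(3)), (_y, g(z))) = C1 - z


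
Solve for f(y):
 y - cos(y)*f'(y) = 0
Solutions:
 f(y) = C1 + Integral(y/cos(y), y)


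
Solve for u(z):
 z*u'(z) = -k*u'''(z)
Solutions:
 u(z) = C1 + Integral(C2*airyai(z*(-1/k)^(1/3)) + C3*airybi(z*(-1/k)^(1/3)), z)


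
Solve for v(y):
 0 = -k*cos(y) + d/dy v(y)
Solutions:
 v(y) = C1 + k*sin(y)


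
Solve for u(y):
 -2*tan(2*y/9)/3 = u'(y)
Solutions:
 u(y) = C1 + 3*log(cos(2*y/9))


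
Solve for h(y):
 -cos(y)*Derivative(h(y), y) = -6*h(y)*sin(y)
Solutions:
 h(y) = C1/cos(y)^6


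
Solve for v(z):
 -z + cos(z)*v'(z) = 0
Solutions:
 v(z) = C1 + Integral(z/cos(z), z)


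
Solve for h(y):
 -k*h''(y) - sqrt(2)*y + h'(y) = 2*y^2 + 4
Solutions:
 h(y) = C1 + C2*exp(y/k) + 4*k^2*y + 2*k*y^2 + sqrt(2)*k*y + 2*y^3/3 + sqrt(2)*y^2/2 + 4*y


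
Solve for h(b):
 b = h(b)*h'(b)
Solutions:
 h(b) = -sqrt(C1 + b^2)
 h(b) = sqrt(C1 + b^2)


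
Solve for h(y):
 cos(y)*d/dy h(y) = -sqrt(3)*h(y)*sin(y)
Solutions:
 h(y) = C1*cos(y)^(sqrt(3))


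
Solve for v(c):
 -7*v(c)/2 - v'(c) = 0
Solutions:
 v(c) = C1*exp(-7*c/2)


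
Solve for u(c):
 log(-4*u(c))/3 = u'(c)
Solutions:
 -3*Integral(1/(log(-_y) + 2*log(2)), (_y, u(c))) = C1 - c


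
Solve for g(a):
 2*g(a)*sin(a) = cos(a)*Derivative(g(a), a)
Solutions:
 g(a) = C1/cos(a)^2


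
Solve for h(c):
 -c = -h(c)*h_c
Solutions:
 h(c) = -sqrt(C1 + c^2)
 h(c) = sqrt(C1 + c^2)


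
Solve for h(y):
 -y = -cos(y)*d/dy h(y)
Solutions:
 h(y) = C1 + Integral(y/cos(y), y)


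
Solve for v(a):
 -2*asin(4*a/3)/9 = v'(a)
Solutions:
 v(a) = C1 - 2*a*asin(4*a/3)/9 - sqrt(9 - 16*a^2)/18


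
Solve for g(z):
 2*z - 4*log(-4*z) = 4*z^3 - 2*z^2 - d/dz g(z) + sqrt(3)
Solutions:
 g(z) = C1 + z^4 - 2*z^3/3 - z^2 + 4*z*log(-z) + z*(-4 + sqrt(3) + 8*log(2))


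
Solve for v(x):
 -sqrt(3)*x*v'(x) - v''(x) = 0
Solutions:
 v(x) = C1 + C2*erf(sqrt(2)*3^(1/4)*x/2)


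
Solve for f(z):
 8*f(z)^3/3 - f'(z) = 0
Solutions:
 f(z) = -sqrt(6)*sqrt(-1/(C1 + 8*z))/2
 f(z) = sqrt(6)*sqrt(-1/(C1 + 8*z))/2


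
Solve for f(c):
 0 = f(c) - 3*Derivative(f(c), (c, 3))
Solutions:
 f(c) = C3*exp(3^(2/3)*c/3) + (C1*sin(3^(1/6)*c/2) + C2*cos(3^(1/6)*c/2))*exp(-3^(2/3)*c/6)


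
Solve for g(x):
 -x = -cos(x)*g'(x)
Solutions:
 g(x) = C1 + Integral(x/cos(x), x)


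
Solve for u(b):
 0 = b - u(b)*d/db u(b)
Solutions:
 u(b) = -sqrt(C1 + b^2)
 u(b) = sqrt(C1 + b^2)


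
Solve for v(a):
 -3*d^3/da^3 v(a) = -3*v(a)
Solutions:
 v(a) = C3*exp(a) + (C1*sin(sqrt(3)*a/2) + C2*cos(sqrt(3)*a/2))*exp(-a/2)


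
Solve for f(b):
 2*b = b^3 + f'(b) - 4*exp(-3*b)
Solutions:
 f(b) = C1 - b^4/4 + b^2 - 4*exp(-3*b)/3


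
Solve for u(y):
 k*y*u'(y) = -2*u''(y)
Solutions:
 u(y) = Piecewise((-sqrt(pi)*C1*erf(sqrt(k)*y/2)/sqrt(k) - C2, (k > 0) | (k < 0)), (-C1*y - C2, True))


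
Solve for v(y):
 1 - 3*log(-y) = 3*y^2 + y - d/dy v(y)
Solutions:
 v(y) = C1 + y^3 + y^2/2 + 3*y*log(-y) - 4*y


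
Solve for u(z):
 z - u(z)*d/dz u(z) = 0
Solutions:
 u(z) = -sqrt(C1 + z^2)
 u(z) = sqrt(C1 + z^2)


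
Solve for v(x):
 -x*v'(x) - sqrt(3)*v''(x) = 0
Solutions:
 v(x) = C1 + C2*erf(sqrt(2)*3^(3/4)*x/6)


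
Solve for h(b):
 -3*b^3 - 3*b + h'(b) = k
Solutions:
 h(b) = C1 + 3*b^4/4 + 3*b^2/2 + b*k


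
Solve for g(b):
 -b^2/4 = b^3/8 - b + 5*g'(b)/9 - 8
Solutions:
 g(b) = C1 - 9*b^4/160 - 3*b^3/20 + 9*b^2/10 + 72*b/5


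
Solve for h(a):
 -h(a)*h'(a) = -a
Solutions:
 h(a) = -sqrt(C1 + a^2)
 h(a) = sqrt(C1 + a^2)


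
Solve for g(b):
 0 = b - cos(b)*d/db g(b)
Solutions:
 g(b) = C1 + Integral(b/cos(b), b)


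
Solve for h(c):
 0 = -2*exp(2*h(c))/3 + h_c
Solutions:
 h(c) = log(-1/(C1 + 2*c))/2 - log(2) + log(6)/2
 h(c) = log(-sqrt(-1/(C1 + 2*c))) - log(2) + log(6)/2


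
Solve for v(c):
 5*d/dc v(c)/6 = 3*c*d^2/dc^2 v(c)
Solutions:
 v(c) = C1 + C2*c^(23/18)


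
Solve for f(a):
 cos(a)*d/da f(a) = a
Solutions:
 f(a) = C1 + Integral(a/cos(a), a)


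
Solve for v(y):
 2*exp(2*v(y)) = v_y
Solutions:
 v(y) = log(-sqrt(-1/(C1 + 2*y))) - log(2)/2
 v(y) = log(-1/(C1 + 2*y))/2 - log(2)/2


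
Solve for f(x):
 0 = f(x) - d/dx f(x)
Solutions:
 f(x) = C1*exp(x)


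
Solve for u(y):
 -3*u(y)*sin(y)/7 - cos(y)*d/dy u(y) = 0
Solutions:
 u(y) = C1*cos(y)^(3/7)


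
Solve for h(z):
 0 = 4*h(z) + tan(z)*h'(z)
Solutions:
 h(z) = C1/sin(z)^4


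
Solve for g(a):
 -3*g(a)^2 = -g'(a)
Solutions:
 g(a) = -1/(C1 + 3*a)


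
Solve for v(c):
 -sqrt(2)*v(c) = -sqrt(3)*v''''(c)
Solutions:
 v(c) = C1*exp(-2^(1/8)*3^(7/8)*c/3) + C2*exp(2^(1/8)*3^(7/8)*c/3) + C3*sin(2^(1/8)*3^(7/8)*c/3) + C4*cos(2^(1/8)*3^(7/8)*c/3)


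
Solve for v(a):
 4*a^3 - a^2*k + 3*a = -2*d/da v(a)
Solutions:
 v(a) = C1 - a^4/2 + a^3*k/6 - 3*a^2/4


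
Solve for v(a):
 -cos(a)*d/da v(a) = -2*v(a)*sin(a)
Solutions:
 v(a) = C1/cos(a)^2


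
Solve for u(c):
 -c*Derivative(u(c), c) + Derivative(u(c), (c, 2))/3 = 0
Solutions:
 u(c) = C1 + C2*erfi(sqrt(6)*c/2)


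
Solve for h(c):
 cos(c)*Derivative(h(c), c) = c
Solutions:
 h(c) = C1 + Integral(c/cos(c), c)


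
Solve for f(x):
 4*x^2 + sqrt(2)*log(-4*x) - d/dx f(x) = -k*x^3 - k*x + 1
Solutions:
 f(x) = C1 + k*x^4/4 + k*x^2/2 + 4*x^3/3 + sqrt(2)*x*log(-x) + x*(-sqrt(2) - 1 + 2*sqrt(2)*log(2))


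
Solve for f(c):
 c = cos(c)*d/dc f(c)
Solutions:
 f(c) = C1 + Integral(c/cos(c), c)


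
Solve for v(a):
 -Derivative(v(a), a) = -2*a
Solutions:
 v(a) = C1 + a^2


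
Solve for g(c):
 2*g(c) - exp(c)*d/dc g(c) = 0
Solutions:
 g(c) = C1*exp(-2*exp(-c))


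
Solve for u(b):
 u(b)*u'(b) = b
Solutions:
 u(b) = -sqrt(C1 + b^2)
 u(b) = sqrt(C1 + b^2)


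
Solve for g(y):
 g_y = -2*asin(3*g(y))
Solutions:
 Integral(1/asin(3*_y), (_y, g(y))) = C1 - 2*y


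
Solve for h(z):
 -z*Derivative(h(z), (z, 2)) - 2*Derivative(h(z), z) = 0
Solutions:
 h(z) = C1 + C2/z


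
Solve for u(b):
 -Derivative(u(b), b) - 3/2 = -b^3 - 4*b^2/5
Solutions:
 u(b) = C1 + b^4/4 + 4*b^3/15 - 3*b/2


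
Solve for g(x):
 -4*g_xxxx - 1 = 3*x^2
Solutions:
 g(x) = C1 + C2*x + C3*x^2 + C4*x^3 - x^6/480 - x^4/96


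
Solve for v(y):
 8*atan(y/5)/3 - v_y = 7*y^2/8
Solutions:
 v(y) = C1 - 7*y^3/24 + 8*y*atan(y/5)/3 - 20*log(y^2 + 25)/3


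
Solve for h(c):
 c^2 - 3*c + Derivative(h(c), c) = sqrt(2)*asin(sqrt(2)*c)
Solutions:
 h(c) = C1 - c^3/3 + 3*c^2/2 + sqrt(2)*(c*asin(sqrt(2)*c) + sqrt(2)*sqrt(1 - 2*c^2)/2)


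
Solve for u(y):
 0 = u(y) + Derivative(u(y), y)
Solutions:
 u(y) = C1*exp(-y)


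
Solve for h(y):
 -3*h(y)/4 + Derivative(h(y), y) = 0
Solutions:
 h(y) = C1*exp(3*y/4)


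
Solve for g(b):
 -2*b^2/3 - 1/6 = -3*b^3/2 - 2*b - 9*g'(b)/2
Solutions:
 g(b) = C1 - b^4/12 + 4*b^3/81 - 2*b^2/9 + b/27


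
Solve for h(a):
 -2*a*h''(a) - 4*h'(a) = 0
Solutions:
 h(a) = C1 + C2/a


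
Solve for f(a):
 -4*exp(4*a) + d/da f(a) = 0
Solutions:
 f(a) = C1 + exp(4*a)


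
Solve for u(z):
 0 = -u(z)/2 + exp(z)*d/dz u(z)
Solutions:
 u(z) = C1*exp(-exp(-z)/2)


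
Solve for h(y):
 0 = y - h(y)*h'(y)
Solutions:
 h(y) = -sqrt(C1 + y^2)
 h(y) = sqrt(C1 + y^2)


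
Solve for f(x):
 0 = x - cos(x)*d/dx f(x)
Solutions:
 f(x) = C1 + Integral(x/cos(x), x)


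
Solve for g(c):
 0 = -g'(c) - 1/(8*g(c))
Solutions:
 g(c) = -sqrt(C1 - c)/2
 g(c) = sqrt(C1 - c)/2


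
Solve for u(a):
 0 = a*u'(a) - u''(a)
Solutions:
 u(a) = C1 + C2*erfi(sqrt(2)*a/2)


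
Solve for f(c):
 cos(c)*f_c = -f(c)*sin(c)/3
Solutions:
 f(c) = C1*cos(c)^(1/3)


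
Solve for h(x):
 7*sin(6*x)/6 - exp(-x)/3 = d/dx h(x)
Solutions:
 h(x) = C1 - 7*cos(6*x)/36 + exp(-x)/3


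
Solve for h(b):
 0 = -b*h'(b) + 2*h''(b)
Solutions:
 h(b) = C1 + C2*erfi(b/2)


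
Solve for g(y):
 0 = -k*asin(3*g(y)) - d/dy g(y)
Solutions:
 Integral(1/asin(3*_y), (_y, g(y))) = C1 - k*y


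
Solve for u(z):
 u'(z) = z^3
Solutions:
 u(z) = C1 + z^4/4


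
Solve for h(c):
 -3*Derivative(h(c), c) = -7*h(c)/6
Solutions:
 h(c) = C1*exp(7*c/18)


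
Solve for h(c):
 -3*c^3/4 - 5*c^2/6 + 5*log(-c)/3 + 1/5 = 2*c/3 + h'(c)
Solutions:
 h(c) = C1 - 3*c^4/16 - 5*c^3/18 - c^2/3 + 5*c*log(-c)/3 - 22*c/15


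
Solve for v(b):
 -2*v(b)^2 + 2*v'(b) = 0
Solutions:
 v(b) = -1/(C1 + b)


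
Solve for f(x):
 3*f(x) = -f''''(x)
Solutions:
 f(x) = (C1*sin(sqrt(2)*3^(1/4)*x/2) + C2*cos(sqrt(2)*3^(1/4)*x/2))*exp(-sqrt(2)*3^(1/4)*x/2) + (C3*sin(sqrt(2)*3^(1/4)*x/2) + C4*cos(sqrt(2)*3^(1/4)*x/2))*exp(sqrt(2)*3^(1/4)*x/2)


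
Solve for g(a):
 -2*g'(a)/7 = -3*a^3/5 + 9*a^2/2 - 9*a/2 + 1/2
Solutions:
 g(a) = C1 + 21*a^4/40 - 21*a^3/4 + 63*a^2/8 - 7*a/4


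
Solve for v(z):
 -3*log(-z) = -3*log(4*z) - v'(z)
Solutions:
 v(z) = C1 + 3*z*(-2*log(2) + I*pi)


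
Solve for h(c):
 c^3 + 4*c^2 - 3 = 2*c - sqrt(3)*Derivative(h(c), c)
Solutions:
 h(c) = C1 - sqrt(3)*c^4/12 - 4*sqrt(3)*c^3/9 + sqrt(3)*c^2/3 + sqrt(3)*c


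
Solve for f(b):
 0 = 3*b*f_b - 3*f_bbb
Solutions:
 f(b) = C1 + Integral(C2*airyai(b) + C3*airybi(b), b)


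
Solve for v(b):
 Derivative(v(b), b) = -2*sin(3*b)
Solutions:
 v(b) = C1 + 2*cos(3*b)/3


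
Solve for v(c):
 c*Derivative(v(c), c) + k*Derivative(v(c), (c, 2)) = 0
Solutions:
 v(c) = C1 + C2*sqrt(k)*erf(sqrt(2)*c*sqrt(1/k)/2)


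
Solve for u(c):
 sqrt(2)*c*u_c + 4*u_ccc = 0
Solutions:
 u(c) = C1 + Integral(C2*airyai(-sqrt(2)*c/2) + C3*airybi(-sqrt(2)*c/2), c)


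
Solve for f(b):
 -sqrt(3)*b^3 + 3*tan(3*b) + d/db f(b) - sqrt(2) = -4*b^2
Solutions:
 f(b) = C1 + sqrt(3)*b^4/4 - 4*b^3/3 + sqrt(2)*b + log(cos(3*b))


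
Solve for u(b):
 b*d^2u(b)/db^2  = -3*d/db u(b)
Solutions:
 u(b) = C1 + C2/b^2


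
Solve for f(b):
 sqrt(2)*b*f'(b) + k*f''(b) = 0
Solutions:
 f(b) = C1 + C2*sqrt(k)*erf(2^(3/4)*b*sqrt(1/k)/2)


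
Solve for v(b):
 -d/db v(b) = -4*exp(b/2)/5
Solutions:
 v(b) = C1 + 8*exp(b/2)/5


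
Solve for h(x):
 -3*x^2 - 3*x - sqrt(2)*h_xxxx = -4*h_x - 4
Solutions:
 h(x) = C1 + C4*exp(sqrt(2)*x) + x^3/4 + 3*x^2/8 - x + (C2*sin(sqrt(6)*x/2) + C3*cos(sqrt(6)*x/2))*exp(-sqrt(2)*x/2)


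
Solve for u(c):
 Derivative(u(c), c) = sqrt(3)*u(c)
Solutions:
 u(c) = C1*exp(sqrt(3)*c)


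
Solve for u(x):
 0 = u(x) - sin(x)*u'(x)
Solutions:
 u(x) = C1*sqrt(cos(x) - 1)/sqrt(cos(x) + 1)


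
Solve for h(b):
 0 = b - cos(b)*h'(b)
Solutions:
 h(b) = C1 + Integral(b/cos(b), b)


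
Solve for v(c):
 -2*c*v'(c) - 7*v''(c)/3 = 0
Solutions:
 v(c) = C1 + C2*erf(sqrt(21)*c/7)


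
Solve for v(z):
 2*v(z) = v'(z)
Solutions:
 v(z) = C1*exp(2*z)


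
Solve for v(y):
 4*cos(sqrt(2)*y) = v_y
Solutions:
 v(y) = C1 + 2*sqrt(2)*sin(sqrt(2)*y)


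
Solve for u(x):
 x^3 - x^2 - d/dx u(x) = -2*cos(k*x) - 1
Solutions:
 u(x) = C1 + x^4/4 - x^3/3 + x + 2*sin(k*x)/k


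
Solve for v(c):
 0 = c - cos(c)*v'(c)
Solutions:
 v(c) = C1 + Integral(c/cos(c), c)


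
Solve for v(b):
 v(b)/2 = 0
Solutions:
 v(b) = 0


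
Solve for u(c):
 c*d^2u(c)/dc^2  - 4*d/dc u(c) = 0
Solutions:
 u(c) = C1 + C2*c^5


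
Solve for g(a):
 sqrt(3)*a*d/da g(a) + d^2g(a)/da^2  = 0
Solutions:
 g(a) = C1 + C2*erf(sqrt(2)*3^(1/4)*a/2)


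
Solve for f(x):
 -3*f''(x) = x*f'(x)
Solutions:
 f(x) = C1 + C2*erf(sqrt(6)*x/6)


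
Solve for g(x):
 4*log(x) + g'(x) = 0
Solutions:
 g(x) = C1 - 4*x*log(x) + 4*x


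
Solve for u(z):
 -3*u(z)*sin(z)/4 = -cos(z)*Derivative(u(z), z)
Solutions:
 u(z) = C1/cos(z)^(3/4)


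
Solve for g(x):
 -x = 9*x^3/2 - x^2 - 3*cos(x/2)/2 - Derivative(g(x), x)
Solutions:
 g(x) = C1 + 9*x^4/8 - x^3/3 + x^2/2 - 3*sin(x/2)


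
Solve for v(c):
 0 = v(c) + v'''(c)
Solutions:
 v(c) = C3*exp(-c) + (C1*sin(sqrt(3)*c/2) + C2*cos(sqrt(3)*c/2))*exp(c/2)


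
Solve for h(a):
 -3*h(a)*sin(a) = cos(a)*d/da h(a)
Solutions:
 h(a) = C1*cos(a)^3


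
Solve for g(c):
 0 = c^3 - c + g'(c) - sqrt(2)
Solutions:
 g(c) = C1 - c^4/4 + c^2/2 + sqrt(2)*c


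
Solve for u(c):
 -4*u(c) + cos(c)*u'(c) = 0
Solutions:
 u(c) = C1*(sin(c)^2 + 2*sin(c) + 1)/(sin(c)^2 - 2*sin(c) + 1)


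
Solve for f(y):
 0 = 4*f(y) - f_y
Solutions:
 f(y) = C1*exp(4*y)


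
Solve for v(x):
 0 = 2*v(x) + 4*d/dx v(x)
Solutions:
 v(x) = C1*exp(-x/2)


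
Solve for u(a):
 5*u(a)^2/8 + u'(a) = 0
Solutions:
 u(a) = 8/(C1 + 5*a)


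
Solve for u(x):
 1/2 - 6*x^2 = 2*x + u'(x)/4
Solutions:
 u(x) = C1 - 8*x^3 - 4*x^2 + 2*x


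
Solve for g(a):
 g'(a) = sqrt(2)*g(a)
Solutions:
 g(a) = C1*exp(sqrt(2)*a)


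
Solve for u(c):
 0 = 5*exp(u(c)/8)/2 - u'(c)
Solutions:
 u(c) = 8*log(-1/(C1 + 5*c)) + 32*log(2)


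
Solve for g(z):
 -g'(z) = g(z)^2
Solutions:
 g(z) = 1/(C1 + z)


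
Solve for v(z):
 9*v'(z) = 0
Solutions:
 v(z) = C1


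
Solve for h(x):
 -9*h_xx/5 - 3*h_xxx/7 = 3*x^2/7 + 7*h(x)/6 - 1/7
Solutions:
 h(x) = C1*exp(x*(-84 + 42*2^(2/3)*63^(1/3)/(5*sqrt(3145) + 377)^(1/3) + 294^(1/3)*(5*sqrt(3145) + 377)^(1/3))/60)*sin(3^(1/6)*x*(-3^(2/3)*98^(1/3)*(5*sqrt(3145) + 377)^(1/3) + 126*2^(2/3)*7^(1/3)/(5*sqrt(3145) + 377)^(1/3))/60) + C2*exp(x*(-84 + 42*2^(2/3)*63^(1/3)/(5*sqrt(3145) + 377)^(1/3) + 294^(1/3)*(5*sqrt(3145) + 377)^(1/3))/60)*cos(3^(1/6)*x*(-3^(2/3)*98^(1/3)*(5*sqrt(3145) + 377)^(1/3) + 126*2^(2/3)*7^(1/3)/(5*sqrt(3145) + 377)^(1/3))/60) + C3*exp(-x*(42*2^(2/3)*63^(1/3)/(5*sqrt(3145) + 377)^(1/3) + 42 + 294^(1/3)*(5*sqrt(3145) + 377)^(1/3))/30) - 18*x^2/49 + 2154/1715


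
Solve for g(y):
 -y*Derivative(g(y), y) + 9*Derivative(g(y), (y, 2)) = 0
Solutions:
 g(y) = C1 + C2*erfi(sqrt(2)*y/6)


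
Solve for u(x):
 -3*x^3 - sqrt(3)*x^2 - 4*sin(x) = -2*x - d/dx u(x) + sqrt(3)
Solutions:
 u(x) = C1 + 3*x^4/4 + sqrt(3)*x^3/3 - x^2 + sqrt(3)*x - 4*cos(x)


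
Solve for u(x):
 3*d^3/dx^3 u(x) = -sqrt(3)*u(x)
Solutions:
 u(x) = C3*exp(-3^(5/6)*x/3) + (C1*sin(3^(1/3)*x/2) + C2*cos(3^(1/3)*x/2))*exp(3^(5/6)*x/6)


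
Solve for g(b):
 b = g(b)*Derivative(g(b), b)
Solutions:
 g(b) = -sqrt(C1 + b^2)
 g(b) = sqrt(C1 + b^2)


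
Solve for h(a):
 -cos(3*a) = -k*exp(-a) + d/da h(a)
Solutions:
 h(a) = C1 - k*exp(-a) - sin(3*a)/3


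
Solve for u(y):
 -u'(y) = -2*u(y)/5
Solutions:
 u(y) = C1*exp(2*y/5)


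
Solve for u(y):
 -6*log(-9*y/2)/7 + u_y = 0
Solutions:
 u(y) = C1 + 6*y*log(-y)/7 + 6*y*(-1 - log(2) + 2*log(3))/7


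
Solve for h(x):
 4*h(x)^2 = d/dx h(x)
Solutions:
 h(x) = -1/(C1 + 4*x)


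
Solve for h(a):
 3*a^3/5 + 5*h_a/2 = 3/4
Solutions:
 h(a) = C1 - 3*a^4/50 + 3*a/10


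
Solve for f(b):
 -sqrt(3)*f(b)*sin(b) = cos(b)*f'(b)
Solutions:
 f(b) = C1*cos(b)^(sqrt(3))


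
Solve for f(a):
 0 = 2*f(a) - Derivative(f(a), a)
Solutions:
 f(a) = C1*exp(2*a)


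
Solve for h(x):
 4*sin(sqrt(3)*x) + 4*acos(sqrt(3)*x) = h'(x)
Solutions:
 h(x) = C1 + 4*x*acos(sqrt(3)*x) - 4*sqrt(3)*sqrt(1 - 3*x^2)/3 - 4*sqrt(3)*cos(sqrt(3)*x)/3


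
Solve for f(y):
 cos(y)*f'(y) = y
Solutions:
 f(y) = C1 + Integral(y/cos(y), y)


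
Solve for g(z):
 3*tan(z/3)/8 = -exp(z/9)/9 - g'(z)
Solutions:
 g(z) = C1 - exp(z/9) + 9*log(cos(z/3))/8


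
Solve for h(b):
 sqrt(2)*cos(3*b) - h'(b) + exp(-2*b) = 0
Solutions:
 h(b) = C1 + sqrt(2)*sin(3*b)/3 - exp(-2*b)/2


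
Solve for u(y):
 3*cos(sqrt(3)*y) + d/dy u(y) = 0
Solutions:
 u(y) = C1 - sqrt(3)*sin(sqrt(3)*y)


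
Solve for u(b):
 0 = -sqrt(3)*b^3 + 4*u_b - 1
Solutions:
 u(b) = C1 + sqrt(3)*b^4/16 + b/4


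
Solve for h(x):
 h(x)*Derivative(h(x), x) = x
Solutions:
 h(x) = -sqrt(C1 + x^2)
 h(x) = sqrt(C1 + x^2)


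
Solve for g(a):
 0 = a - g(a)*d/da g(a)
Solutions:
 g(a) = -sqrt(C1 + a^2)
 g(a) = sqrt(C1 + a^2)


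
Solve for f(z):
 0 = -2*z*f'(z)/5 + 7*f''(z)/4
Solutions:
 f(z) = C1 + C2*erfi(2*sqrt(35)*z/35)


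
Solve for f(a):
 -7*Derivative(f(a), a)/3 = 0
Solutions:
 f(a) = C1


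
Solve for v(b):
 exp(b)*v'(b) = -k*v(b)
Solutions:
 v(b) = C1*exp(k*exp(-b))


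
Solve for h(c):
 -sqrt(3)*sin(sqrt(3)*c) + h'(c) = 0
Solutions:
 h(c) = C1 - cos(sqrt(3)*c)


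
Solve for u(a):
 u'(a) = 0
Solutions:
 u(a) = C1


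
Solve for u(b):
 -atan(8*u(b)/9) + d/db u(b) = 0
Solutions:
 Integral(1/atan(8*_y/9), (_y, u(b))) = C1 + b


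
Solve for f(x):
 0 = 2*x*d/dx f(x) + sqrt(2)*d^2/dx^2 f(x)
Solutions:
 f(x) = C1 + C2*erf(2^(3/4)*x/2)


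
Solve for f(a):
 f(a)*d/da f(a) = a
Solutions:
 f(a) = -sqrt(C1 + a^2)
 f(a) = sqrt(C1 + a^2)


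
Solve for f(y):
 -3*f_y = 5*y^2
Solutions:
 f(y) = C1 - 5*y^3/9


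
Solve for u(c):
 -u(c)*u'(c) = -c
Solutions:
 u(c) = -sqrt(C1 + c^2)
 u(c) = sqrt(C1 + c^2)


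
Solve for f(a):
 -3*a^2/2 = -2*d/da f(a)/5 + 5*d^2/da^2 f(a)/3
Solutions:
 f(a) = C1 + C2*exp(6*a/25) + 5*a^3/4 + 125*a^2/8 + 3125*a/24


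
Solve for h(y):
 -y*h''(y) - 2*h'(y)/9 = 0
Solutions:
 h(y) = C1 + C2*y^(7/9)


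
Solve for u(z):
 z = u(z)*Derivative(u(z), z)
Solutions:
 u(z) = -sqrt(C1 + z^2)
 u(z) = sqrt(C1 + z^2)


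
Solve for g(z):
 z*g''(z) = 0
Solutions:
 g(z) = C1 + C2*z


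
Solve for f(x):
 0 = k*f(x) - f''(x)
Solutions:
 f(x) = C1*exp(-sqrt(k)*x) + C2*exp(sqrt(k)*x)


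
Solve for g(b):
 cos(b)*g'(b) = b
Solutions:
 g(b) = C1 + Integral(b/cos(b), b)


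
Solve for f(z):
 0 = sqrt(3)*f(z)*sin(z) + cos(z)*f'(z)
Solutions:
 f(z) = C1*cos(z)^(sqrt(3))


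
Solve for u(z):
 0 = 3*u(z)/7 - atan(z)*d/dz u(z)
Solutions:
 u(z) = C1*exp(3*Integral(1/atan(z), z)/7)


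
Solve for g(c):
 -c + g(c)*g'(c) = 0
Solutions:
 g(c) = -sqrt(C1 + c^2)
 g(c) = sqrt(C1 + c^2)


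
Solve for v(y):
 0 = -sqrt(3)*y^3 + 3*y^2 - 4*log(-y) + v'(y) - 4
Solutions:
 v(y) = C1 + sqrt(3)*y^4/4 - y^3 + 4*y*log(-y)


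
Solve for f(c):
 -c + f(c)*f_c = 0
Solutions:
 f(c) = -sqrt(C1 + c^2)
 f(c) = sqrt(C1 + c^2)


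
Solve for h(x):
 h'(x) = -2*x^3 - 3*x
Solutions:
 h(x) = C1 - x^4/2 - 3*x^2/2


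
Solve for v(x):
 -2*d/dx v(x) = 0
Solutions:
 v(x) = C1


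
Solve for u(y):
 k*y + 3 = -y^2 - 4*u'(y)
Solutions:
 u(y) = C1 - k*y^2/8 - y^3/12 - 3*y/4


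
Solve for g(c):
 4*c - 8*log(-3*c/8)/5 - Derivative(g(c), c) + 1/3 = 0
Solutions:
 g(c) = C1 + 2*c^2 - 8*c*log(-c)/5 + c*(-24*log(3) + 29 + 72*log(2))/15


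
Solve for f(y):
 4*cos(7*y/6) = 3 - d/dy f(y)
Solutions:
 f(y) = C1 + 3*y - 24*sin(7*y/6)/7


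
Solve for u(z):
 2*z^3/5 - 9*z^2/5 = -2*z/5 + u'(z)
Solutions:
 u(z) = C1 + z^4/10 - 3*z^3/5 + z^2/5


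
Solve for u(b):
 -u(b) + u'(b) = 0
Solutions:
 u(b) = C1*exp(b)


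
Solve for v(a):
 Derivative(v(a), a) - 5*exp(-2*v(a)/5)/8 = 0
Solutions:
 v(a) = 5*log(-sqrt(C1 + 5*a)) - 5*log(10) + 5*log(5)/2
 v(a) = 5*log(C1 + 5*a)/2 - 5*log(10) + 5*log(5)/2


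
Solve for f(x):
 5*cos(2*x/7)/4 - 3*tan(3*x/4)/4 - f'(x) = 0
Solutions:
 f(x) = C1 + log(cos(3*x/4)) + 35*sin(2*x/7)/8


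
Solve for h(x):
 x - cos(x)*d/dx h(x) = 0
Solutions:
 h(x) = C1 + Integral(x/cos(x), x)


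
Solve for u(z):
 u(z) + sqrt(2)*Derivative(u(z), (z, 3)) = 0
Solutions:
 u(z) = C3*exp(-2^(5/6)*z/2) + (C1*sin(2^(5/6)*sqrt(3)*z/4) + C2*cos(2^(5/6)*sqrt(3)*z/4))*exp(2^(5/6)*z/4)


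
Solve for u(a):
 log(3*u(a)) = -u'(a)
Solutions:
 Integral(1/(log(_y) + log(3)), (_y, u(a))) = C1 - a


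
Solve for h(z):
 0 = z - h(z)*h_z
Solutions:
 h(z) = -sqrt(C1 + z^2)
 h(z) = sqrt(C1 + z^2)


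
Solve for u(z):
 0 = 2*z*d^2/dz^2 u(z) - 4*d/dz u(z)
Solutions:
 u(z) = C1 + C2*z^3


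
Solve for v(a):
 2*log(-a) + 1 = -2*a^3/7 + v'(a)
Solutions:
 v(a) = C1 + a^4/14 + 2*a*log(-a) - a


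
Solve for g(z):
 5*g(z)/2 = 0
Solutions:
 g(z) = 0


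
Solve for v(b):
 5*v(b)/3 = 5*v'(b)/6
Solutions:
 v(b) = C1*exp(2*b)


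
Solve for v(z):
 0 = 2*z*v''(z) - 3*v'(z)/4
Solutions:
 v(z) = C1 + C2*z^(11/8)


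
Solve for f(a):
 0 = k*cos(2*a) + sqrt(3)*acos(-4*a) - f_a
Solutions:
 f(a) = C1 + k*sin(2*a)/2 + sqrt(3)*(a*acos(-4*a) + sqrt(1 - 16*a^2)/4)


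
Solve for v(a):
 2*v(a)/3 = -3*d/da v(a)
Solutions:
 v(a) = C1*exp(-2*a/9)


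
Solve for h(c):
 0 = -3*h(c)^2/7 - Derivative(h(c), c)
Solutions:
 h(c) = 7/(C1 + 3*c)


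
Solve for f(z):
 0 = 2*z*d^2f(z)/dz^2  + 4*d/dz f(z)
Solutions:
 f(z) = C1 + C2/z


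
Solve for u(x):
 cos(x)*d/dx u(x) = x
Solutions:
 u(x) = C1 + Integral(x/cos(x), x)


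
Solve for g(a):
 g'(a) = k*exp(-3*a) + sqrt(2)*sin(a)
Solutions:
 g(a) = C1 - k*exp(-3*a)/3 - sqrt(2)*cos(a)


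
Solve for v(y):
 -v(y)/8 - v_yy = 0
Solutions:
 v(y) = C1*sin(sqrt(2)*y/4) + C2*cos(sqrt(2)*y/4)


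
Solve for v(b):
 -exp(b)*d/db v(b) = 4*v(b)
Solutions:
 v(b) = C1*exp(4*exp(-b))


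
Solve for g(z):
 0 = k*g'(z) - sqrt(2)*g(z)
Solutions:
 g(z) = C1*exp(sqrt(2)*z/k)


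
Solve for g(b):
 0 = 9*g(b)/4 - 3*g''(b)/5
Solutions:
 g(b) = C1*exp(-sqrt(15)*b/2) + C2*exp(sqrt(15)*b/2)


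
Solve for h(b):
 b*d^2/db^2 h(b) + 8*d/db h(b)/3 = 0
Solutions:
 h(b) = C1 + C2/b^(5/3)


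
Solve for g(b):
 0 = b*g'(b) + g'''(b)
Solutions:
 g(b) = C1 + Integral(C2*airyai(-b) + C3*airybi(-b), b)


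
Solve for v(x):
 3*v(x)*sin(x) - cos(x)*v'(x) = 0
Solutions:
 v(x) = C1/cos(x)^3


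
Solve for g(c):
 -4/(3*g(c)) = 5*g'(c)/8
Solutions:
 g(c) = -sqrt(C1 - 960*c)/15
 g(c) = sqrt(C1 - 960*c)/15


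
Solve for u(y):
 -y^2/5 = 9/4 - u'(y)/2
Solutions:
 u(y) = C1 + 2*y^3/15 + 9*y/2


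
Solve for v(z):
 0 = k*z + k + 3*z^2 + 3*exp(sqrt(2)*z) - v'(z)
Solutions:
 v(z) = C1 + k*z^2/2 + k*z + z^3 + 3*sqrt(2)*exp(sqrt(2)*z)/2


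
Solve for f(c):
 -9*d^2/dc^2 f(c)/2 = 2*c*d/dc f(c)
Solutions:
 f(c) = C1 + C2*erf(sqrt(2)*c/3)


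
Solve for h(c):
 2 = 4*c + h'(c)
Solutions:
 h(c) = C1 - 2*c^2 + 2*c


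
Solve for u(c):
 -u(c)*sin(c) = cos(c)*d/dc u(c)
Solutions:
 u(c) = C1*cos(c)


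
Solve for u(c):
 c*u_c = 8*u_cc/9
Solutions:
 u(c) = C1 + C2*erfi(3*c/4)


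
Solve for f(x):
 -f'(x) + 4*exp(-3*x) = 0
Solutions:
 f(x) = C1 - 4*exp(-3*x)/3


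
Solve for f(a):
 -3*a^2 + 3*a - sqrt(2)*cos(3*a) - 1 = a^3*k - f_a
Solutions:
 f(a) = C1 + a^4*k/4 + a^3 - 3*a^2/2 + a + sqrt(2)*sin(3*a)/3


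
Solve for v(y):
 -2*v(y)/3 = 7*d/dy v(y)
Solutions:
 v(y) = C1*exp(-2*y/21)


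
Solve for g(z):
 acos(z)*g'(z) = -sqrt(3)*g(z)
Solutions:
 g(z) = C1*exp(-sqrt(3)*Integral(1/acos(z), z))


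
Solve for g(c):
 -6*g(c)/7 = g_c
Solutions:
 g(c) = C1*exp(-6*c/7)


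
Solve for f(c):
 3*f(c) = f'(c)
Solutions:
 f(c) = C1*exp(3*c)


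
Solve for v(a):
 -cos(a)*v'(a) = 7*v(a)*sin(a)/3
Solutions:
 v(a) = C1*cos(a)^(7/3)


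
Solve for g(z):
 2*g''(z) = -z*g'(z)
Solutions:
 g(z) = C1 + C2*erf(z/2)


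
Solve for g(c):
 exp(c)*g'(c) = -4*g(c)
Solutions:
 g(c) = C1*exp(4*exp(-c))


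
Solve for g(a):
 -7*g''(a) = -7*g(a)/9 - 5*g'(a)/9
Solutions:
 g(a) = C1*exp(a*(5 - sqrt(1789))/126) + C2*exp(a*(5 + sqrt(1789))/126)


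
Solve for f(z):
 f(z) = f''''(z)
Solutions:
 f(z) = C1*exp(-z) + C2*exp(z) + C3*sin(z) + C4*cos(z)


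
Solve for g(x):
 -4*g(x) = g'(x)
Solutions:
 g(x) = C1*exp(-4*x)


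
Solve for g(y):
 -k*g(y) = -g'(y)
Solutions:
 g(y) = C1*exp(k*y)


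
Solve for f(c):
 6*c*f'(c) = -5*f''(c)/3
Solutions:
 f(c) = C1 + C2*erf(3*sqrt(5)*c/5)


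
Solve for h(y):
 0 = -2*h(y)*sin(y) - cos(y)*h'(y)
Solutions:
 h(y) = C1*cos(y)^2


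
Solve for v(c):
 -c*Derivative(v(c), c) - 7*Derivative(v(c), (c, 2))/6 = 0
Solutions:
 v(c) = C1 + C2*erf(sqrt(21)*c/7)


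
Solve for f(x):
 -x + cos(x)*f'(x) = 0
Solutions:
 f(x) = C1 + Integral(x/cos(x), x)


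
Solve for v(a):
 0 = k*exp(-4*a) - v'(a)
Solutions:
 v(a) = C1 - k*exp(-4*a)/4


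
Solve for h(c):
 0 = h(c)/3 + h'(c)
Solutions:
 h(c) = C1*exp(-c/3)


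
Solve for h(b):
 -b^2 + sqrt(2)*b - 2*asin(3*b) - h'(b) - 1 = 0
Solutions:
 h(b) = C1 - b^3/3 + sqrt(2)*b^2/2 - 2*b*asin(3*b) - b - 2*sqrt(1 - 9*b^2)/3


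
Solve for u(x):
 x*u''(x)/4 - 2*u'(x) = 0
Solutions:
 u(x) = C1 + C2*x^9


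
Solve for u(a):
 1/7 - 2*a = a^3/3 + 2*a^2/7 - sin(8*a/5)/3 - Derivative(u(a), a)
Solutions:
 u(a) = C1 + a^4/12 + 2*a^3/21 + a^2 - a/7 + 5*cos(8*a/5)/24


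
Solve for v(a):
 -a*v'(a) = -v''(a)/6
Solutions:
 v(a) = C1 + C2*erfi(sqrt(3)*a)


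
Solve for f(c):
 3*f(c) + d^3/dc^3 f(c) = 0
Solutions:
 f(c) = C3*exp(-3^(1/3)*c) + (C1*sin(3^(5/6)*c/2) + C2*cos(3^(5/6)*c/2))*exp(3^(1/3)*c/2)


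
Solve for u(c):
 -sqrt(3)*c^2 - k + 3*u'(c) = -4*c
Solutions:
 u(c) = C1 + sqrt(3)*c^3/9 - 2*c^2/3 + c*k/3


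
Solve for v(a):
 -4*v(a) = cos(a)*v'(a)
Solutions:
 v(a) = C1*(sin(a)^2 - 2*sin(a) + 1)/(sin(a)^2 + 2*sin(a) + 1)


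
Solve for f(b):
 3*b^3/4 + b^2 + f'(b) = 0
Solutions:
 f(b) = C1 - 3*b^4/16 - b^3/3


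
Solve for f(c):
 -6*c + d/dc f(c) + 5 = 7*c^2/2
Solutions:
 f(c) = C1 + 7*c^3/6 + 3*c^2 - 5*c


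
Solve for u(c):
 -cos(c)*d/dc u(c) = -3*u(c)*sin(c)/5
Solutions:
 u(c) = C1/cos(c)^(3/5)


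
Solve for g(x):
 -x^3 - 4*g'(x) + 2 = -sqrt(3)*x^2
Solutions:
 g(x) = C1 - x^4/16 + sqrt(3)*x^3/12 + x/2


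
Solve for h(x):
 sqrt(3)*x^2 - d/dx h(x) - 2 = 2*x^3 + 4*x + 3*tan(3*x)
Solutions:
 h(x) = C1 - x^4/2 + sqrt(3)*x^3/3 - 2*x^2 - 2*x + log(cos(3*x))


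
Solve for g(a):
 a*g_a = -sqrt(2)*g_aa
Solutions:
 g(a) = C1 + C2*erf(2^(1/4)*a/2)


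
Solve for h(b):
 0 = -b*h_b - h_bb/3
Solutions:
 h(b) = C1 + C2*erf(sqrt(6)*b/2)


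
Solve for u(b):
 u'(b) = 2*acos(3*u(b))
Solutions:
 Integral(1/acos(3*_y), (_y, u(b))) = C1 + 2*b


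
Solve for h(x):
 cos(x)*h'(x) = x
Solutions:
 h(x) = C1 + Integral(x/cos(x), x)


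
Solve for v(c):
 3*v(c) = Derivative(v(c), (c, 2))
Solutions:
 v(c) = C1*exp(-sqrt(3)*c) + C2*exp(sqrt(3)*c)


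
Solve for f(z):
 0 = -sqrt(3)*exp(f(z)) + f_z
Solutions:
 f(z) = log(-1/(C1 + sqrt(3)*z))


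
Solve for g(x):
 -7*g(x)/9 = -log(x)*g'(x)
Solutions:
 g(x) = C1*exp(7*li(x)/9)


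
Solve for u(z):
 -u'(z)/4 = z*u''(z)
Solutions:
 u(z) = C1 + C2*z^(3/4)


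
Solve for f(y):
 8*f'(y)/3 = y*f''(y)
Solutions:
 f(y) = C1 + C2*y^(11/3)


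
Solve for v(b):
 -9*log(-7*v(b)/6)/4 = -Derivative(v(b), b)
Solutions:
 -4*Integral(1/(log(-_y) - log(6) + log(7)), (_y, v(b)))/9 = C1 - b


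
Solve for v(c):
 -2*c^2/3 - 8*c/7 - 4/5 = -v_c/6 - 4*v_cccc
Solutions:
 v(c) = C1 + C4*exp(-3^(2/3)*c/6) + 4*c^3/3 + 24*c^2/7 + 24*c/5 + (C2*sin(3^(1/6)*c/4) + C3*cos(3^(1/6)*c/4))*exp(3^(2/3)*c/12)


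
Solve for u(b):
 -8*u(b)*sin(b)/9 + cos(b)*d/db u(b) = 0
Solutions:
 u(b) = C1/cos(b)^(8/9)


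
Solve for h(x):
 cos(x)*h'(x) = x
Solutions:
 h(x) = C1 + Integral(x/cos(x), x)


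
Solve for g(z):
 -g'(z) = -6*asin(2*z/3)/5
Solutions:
 g(z) = C1 + 6*z*asin(2*z/3)/5 + 3*sqrt(9 - 4*z^2)/5


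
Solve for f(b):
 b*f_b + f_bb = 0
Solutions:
 f(b) = C1 + C2*erf(sqrt(2)*b/2)


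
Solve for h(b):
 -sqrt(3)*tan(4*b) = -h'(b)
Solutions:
 h(b) = C1 - sqrt(3)*log(cos(4*b))/4


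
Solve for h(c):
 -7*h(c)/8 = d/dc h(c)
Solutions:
 h(c) = C1*exp(-7*c/8)


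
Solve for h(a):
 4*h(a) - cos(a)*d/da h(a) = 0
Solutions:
 h(a) = C1*(sin(a)^2 + 2*sin(a) + 1)/(sin(a)^2 - 2*sin(a) + 1)


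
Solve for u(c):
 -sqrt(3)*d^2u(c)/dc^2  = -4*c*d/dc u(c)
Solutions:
 u(c) = C1 + C2*erfi(sqrt(2)*3^(3/4)*c/3)


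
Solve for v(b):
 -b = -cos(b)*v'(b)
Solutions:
 v(b) = C1 + Integral(b/cos(b), b)


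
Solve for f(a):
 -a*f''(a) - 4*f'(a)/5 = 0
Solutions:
 f(a) = C1 + C2*a^(1/5)


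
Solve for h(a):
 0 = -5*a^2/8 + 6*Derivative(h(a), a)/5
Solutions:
 h(a) = C1 + 25*a^3/144


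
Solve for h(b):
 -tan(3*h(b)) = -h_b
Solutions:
 h(b) = -asin(C1*exp(3*b))/3 + pi/3
 h(b) = asin(C1*exp(3*b))/3


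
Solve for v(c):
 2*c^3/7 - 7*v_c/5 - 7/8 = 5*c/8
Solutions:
 v(c) = C1 + 5*c^4/98 - 25*c^2/112 - 5*c/8


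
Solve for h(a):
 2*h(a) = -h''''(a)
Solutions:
 h(a) = (C1*sin(2^(3/4)*a/2) + C2*cos(2^(3/4)*a/2))*exp(-2^(3/4)*a/2) + (C3*sin(2^(3/4)*a/2) + C4*cos(2^(3/4)*a/2))*exp(2^(3/4)*a/2)


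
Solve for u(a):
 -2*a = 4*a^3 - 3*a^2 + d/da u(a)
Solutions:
 u(a) = C1 - a^4 + a^3 - a^2


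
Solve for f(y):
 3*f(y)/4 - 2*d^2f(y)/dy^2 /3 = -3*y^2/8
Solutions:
 f(y) = C1*exp(-3*sqrt(2)*y/4) + C2*exp(3*sqrt(2)*y/4) - y^2/2 - 8/9


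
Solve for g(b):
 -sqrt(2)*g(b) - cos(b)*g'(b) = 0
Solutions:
 g(b) = C1*(sin(b) - 1)^(sqrt(2)/2)/(sin(b) + 1)^(sqrt(2)/2)


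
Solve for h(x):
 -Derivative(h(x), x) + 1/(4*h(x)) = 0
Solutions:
 h(x) = -sqrt(C1 + 2*x)/2
 h(x) = sqrt(C1 + 2*x)/2


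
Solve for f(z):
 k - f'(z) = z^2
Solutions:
 f(z) = C1 + k*z - z^3/3


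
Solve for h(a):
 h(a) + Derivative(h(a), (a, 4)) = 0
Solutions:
 h(a) = (C1*sin(sqrt(2)*a/2) + C2*cos(sqrt(2)*a/2))*exp(-sqrt(2)*a/2) + (C3*sin(sqrt(2)*a/2) + C4*cos(sqrt(2)*a/2))*exp(sqrt(2)*a/2)


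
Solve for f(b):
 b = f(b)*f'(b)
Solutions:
 f(b) = -sqrt(C1 + b^2)
 f(b) = sqrt(C1 + b^2)


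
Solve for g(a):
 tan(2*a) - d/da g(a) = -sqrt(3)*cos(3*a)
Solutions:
 g(a) = C1 - log(cos(2*a))/2 + sqrt(3)*sin(3*a)/3


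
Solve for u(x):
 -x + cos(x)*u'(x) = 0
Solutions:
 u(x) = C1 + Integral(x/cos(x), x)


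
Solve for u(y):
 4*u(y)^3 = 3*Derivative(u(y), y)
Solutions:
 u(y) = -sqrt(6)*sqrt(-1/(C1 + 4*y))/2
 u(y) = sqrt(6)*sqrt(-1/(C1 + 4*y))/2


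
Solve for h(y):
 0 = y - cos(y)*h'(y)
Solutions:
 h(y) = C1 + Integral(y/cos(y), y)


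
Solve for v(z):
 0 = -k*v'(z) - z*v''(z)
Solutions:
 v(z) = C1 + z^(1 - re(k))*(C2*sin(log(z)*Abs(im(k))) + C3*cos(log(z)*im(k)))


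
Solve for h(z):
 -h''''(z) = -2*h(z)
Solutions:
 h(z) = C1*exp(-2^(1/4)*z) + C2*exp(2^(1/4)*z) + C3*sin(2^(1/4)*z) + C4*cos(2^(1/4)*z)


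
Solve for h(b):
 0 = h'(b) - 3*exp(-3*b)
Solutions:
 h(b) = C1 - exp(-3*b)


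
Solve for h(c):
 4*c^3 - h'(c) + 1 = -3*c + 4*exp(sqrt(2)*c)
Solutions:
 h(c) = C1 + c^4 + 3*c^2/2 + c - 2*sqrt(2)*exp(sqrt(2)*c)


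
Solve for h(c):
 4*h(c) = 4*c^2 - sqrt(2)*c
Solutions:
 h(c) = c*(4*c - sqrt(2))/4


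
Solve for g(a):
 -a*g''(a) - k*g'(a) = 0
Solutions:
 g(a) = C1 + a^(1 - re(k))*(C2*sin(log(a)*Abs(im(k))) + C3*cos(log(a)*im(k)))


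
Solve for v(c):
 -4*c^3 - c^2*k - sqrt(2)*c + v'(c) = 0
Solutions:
 v(c) = C1 + c^4 + c^3*k/3 + sqrt(2)*c^2/2


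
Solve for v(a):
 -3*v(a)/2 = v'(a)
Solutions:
 v(a) = C1*exp(-3*a/2)


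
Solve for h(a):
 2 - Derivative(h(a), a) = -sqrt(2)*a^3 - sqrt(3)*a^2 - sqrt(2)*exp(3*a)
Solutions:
 h(a) = C1 + sqrt(2)*a^4/4 + sqrt(3)*a^3/3 + 2*a + sqrt(2)*exp(3*a)/3


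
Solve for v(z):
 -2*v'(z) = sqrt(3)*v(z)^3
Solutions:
 v(z) = -sqrt(-1/(C1 - sqrt(3)*z))
 v(z) = sqrt(-1/(C1 - sqrt(3)*z))


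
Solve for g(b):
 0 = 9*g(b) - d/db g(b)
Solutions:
 g(b) = C1*exp(9*b)


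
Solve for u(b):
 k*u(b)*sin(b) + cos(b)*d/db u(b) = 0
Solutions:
 u(b) = C1*exp(k*log(cos(b)))


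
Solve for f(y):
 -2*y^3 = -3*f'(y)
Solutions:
 f(y) = C1 + y^4/6


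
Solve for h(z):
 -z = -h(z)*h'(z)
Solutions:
 h(z) = -sqrt(C1 + z^2)
 h(z) = sqrt(C1 + z^2)


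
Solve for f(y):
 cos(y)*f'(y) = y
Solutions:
 f(y) = C1 + Integral(y/cos(y), y)


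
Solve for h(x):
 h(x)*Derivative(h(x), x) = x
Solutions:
 h(x) = -sqrt(C1 + x^2)
 h(x) = sqrt(C1 + x^2)
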